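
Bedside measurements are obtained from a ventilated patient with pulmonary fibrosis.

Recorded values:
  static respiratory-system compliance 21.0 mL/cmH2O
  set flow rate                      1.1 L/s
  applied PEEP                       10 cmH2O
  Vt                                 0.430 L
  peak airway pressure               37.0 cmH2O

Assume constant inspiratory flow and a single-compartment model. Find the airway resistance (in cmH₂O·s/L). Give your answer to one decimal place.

Equation of motion (constant flow): PIP = Vt/C + R·V̇ + PEEP.
R·V̇ = PIP − Vt/C − PEEP = 37.0 − 430/21.0 − 10 = 37.0 − 20.476 − 10 = 6.524 cmH2O.
R = 6.524 / 1.1 = 5.931 cmH2O·s/L.

5.9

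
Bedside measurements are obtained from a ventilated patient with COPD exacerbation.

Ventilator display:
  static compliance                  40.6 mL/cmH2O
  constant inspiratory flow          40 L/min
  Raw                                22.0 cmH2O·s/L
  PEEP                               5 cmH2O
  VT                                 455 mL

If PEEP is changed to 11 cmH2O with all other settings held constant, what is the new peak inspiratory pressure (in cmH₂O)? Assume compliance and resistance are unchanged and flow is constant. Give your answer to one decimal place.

36.9

Flow: 40 L/min ÷ 60 = 0.6667 L/s.
PIP = Vt/C + R·V̇ + PEEP (constant-flow equation of motion).
Only the baseline term changes: ΔPIP = ΔPEEP = 11 − 5 = 6.0 cmH2O.
Original PIP = 455/40.6 + 22.0×0.6667 + 5 = 30.874 cmH2O; new PIP = 30.874 + (6.0) = 36.874 cmH2O.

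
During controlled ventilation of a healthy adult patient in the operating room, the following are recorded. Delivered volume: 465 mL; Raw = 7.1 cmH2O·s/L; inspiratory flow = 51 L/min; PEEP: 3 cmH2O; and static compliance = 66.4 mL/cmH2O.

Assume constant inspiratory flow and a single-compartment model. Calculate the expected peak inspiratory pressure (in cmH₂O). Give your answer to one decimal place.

16.0

Flow: 51 L/min ÷ 60 = 0.85 L/s.
Equation of motion (constant flow): PIP = Vt/C + R·V̇ + PEEP.
PIP = 465/66.4 + 7.1×0.85 + 3 = 7.003 + 6.035 + 3 = 16.038 cmH2O.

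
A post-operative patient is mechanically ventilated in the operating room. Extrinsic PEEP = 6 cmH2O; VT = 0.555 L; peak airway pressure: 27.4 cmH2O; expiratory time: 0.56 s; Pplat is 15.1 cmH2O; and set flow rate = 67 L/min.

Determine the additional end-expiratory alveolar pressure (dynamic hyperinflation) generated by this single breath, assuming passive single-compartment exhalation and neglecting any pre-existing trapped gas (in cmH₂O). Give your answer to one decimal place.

Flow: 67 L/min ÷ 60 = 1.1167 L/s.
R = (PIP − Pplat)/V̇ = (27.4 − 15.1) / 1.1167 = 12.3/1.1167 = 11.015 cmH2O·s/L.
C = Vt/(Pplat − PEEP) = 555.0 / (15.1 − 6) = 555.0/9.1 = 60.989 mL/cmH2O.
τ = R × C = 11.015 × 0.06099 L/cmH2O = 0.6718 s.
Fraction remaining = e^(−Te/τ) = e^(−0.56/0.6718) = 0.4345; trapped volume = 555.0 × 0.4345 = 241.15 mL.
Additional alveolar pressure from trapping ≈ V_trapped / C = 241.15 / 60.989 = 3.954 cmH2O.

4.0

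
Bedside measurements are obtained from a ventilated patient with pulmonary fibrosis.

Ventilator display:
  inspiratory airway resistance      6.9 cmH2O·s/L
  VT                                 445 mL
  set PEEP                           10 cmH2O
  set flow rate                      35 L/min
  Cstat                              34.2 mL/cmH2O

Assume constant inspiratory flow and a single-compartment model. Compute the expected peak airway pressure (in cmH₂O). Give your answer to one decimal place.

Flow: 35 L/min ÷ 60 = 0.5833 L/s.
Equation of motion (constant flow): PIP = Vt/C + R·V̇ + PEEP.
PIP = 445/34.2 + 6.9×0.5833 + 10 = 13.012 + 4.025 + 10 = 27.037 cmH2O.

27.0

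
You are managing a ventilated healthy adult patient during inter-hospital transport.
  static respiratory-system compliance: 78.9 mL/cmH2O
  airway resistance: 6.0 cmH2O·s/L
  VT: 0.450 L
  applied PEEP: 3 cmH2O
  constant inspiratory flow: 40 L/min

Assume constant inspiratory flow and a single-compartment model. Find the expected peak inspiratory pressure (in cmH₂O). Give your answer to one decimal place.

Flow: 40 L/min ÷ 60 = 0.6667 L/s.
Equation of motion (constant flow): PIP = Vt/C + R·V̇ + PEEP.
PIP = 450/78.9 + 6.0×0.6667 + 3 = 5.703 + 4.0 + 3 = 12.703 cmH2O.

12.7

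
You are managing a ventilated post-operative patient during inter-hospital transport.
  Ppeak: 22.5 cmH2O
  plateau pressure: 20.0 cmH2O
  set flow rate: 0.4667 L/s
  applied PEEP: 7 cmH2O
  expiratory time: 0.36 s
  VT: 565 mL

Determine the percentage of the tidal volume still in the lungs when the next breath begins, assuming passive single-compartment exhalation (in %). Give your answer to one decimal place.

R = (PIP − Pplat)/V̇ = (22.5 − 20.0) / 0.4667 = 2.5/0.4667 = 5.357 cmH2O·s/L.
C = Vt/(Pplat − PEEP) = 565.0 / (20.0 − 7) = 565.0/13.0 = 43.462 mL/cmH2O.
τ = R × C = 5.357 × 0.04346 L/cmH2O = 0.2328 s.
Fraction remaining at end-expiration = e^(−Te/τ) = e^(−0.36/0.2328) = 0.213 → 21.3%.

21.3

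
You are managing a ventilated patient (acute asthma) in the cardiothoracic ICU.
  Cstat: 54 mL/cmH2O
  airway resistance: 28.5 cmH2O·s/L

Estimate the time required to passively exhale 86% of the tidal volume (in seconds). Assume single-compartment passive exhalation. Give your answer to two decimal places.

3.03

τ = R × C = 28.5 × 54 mL/cmH2O = 28.5 × 0.054 L/cmH2O = 1.539 s.
Exhaled fraction f = 1 − e^(−t/τ) → t = −τ·ln(1 − f) = −1.539·ln(0.14) = 3.026 s.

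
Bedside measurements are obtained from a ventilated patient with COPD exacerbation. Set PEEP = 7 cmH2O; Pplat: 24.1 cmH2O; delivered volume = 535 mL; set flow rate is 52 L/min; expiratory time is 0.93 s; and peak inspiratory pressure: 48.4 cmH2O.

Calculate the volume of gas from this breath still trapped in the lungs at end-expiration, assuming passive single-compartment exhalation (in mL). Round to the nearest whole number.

Flow: 52 L/min ÷ 60 = 0.8667 L/s.
R = (PIP − Pplat)/V̇ = (48.4 − 24.1) / 0.8667 = 24.3/0.8667 = 28.037 cmH2O·s/L.
C = Vt/(Pplat − PEEP) = 535.0 / (24.1 − 7) = 535.0/17.1 = 31.287 mL/cmH2O.
τ = R × C = 28.037 × 0.03129 L/cmH2O = 0.8773 s.
Fraction remaining = e^(−Te/τ) = e^(−0.93/0.8773) = 0.3464.
Trapped volume = 535.0 × 0.3464 = 185.32 mL.

185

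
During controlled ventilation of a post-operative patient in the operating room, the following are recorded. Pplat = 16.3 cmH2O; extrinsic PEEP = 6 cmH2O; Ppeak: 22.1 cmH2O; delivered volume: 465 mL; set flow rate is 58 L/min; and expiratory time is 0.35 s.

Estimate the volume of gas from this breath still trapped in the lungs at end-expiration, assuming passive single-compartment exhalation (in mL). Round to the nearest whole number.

128

Flow: 58 L/min ÷ 60 = 0.9667 L/s.
R = (PIP − Pplat)/V̇ = (22.1 − 16.3) / 0.9667 = 5.8/0.9667 = 6.0 cmH2O·s/L.
C = Vt/(Pplat − PEEP) = 465.0 / (16.3 − 6) = 465.0/10.3 = 45.146 mL/cmH2O.
τ = R × C = 6.0 × 0.04515 L/cmH2O = 0.2709 s.
Fraction remaining = e^(−Te/τ) = e^(−0.35/0.2709) = 0.2747.
Trapped volume = 465.0 × 0.2747 = 127.74 mL.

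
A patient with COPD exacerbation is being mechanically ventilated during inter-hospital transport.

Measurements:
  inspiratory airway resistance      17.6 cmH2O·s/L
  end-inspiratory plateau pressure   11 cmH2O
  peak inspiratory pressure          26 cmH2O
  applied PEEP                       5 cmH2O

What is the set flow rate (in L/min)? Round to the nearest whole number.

flow = (PIP − Pplat) / Raw = (26 − 11) / 17.6 = 0.8523 L/s × 60 = 51.138 L/min.

51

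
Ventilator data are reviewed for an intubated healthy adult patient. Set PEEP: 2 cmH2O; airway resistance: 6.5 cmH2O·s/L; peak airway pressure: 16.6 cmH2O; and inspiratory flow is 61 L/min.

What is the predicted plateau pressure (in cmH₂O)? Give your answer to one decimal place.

Flow: 61 L/min ÷ 60 = 1.0167 L/s.
Pplat = PIP − Raw × flow = 16.6 − 6.5 × 1.0167 = 16.6 − 6.609 = 9.991 cmH2O.

10.0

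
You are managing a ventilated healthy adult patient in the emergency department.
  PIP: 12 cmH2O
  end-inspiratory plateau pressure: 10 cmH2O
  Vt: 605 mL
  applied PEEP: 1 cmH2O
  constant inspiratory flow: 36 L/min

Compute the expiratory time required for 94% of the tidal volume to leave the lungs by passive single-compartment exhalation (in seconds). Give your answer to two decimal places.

0.63

Flow: 36 L/min ÷ 60 = 0.6 L/s.
R = (PIP − Pplat)/V̇ = (12 − 10) / 0.6 = 2.0/0.6 = 3.333 cmH2O·s/L.
C = Vt/(Pplat − PEEP) = 605.0 / (10 − 1) = 605.0/9.0 = 67.222 mL/cmH2O.
τ = R × C = 3.333 × 0.06722 L/cmH2O = 0.224 s.
t = −τ·ln(1 − 0.94) = −0.224·ln(0.06) = 0.6302 s.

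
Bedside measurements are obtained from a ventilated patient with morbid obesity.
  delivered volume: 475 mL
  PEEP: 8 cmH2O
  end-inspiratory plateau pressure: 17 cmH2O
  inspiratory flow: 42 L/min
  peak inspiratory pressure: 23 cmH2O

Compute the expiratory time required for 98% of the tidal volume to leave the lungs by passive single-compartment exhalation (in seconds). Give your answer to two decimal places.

1.77

Flow: 42 L/min ÷ 60 = 0.7 L/s.
R = (PIP − Pplat)/V̇ = (23 − 17) / 0.7 = 6.0/0.7 = 8.571 cmH2O·s/L.
C = Vt/(Pplat − PEEP) = 475.0 / (17 − 8) = 475.0/9.0 = 52.778 mL/cmH2O.
τ = R × C = 8.571 × 0.05278 L/cmH2O = 0.4524 s.
t = −τ·ln(1 − 0.98) = −0.4524·ln(0.02) = 1.77 s.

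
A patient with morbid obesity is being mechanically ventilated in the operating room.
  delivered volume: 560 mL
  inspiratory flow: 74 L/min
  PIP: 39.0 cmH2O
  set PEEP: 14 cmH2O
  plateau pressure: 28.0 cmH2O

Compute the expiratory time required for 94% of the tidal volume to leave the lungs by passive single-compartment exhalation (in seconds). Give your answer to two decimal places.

Flow: 74 L/min ÷ 60 = 1.2333 L/s.
R = (PIP − Pplat)/V̇ = (39.0 − 28.0) / 1.2333 = 11.0/1.2333 = 8.919 cmH2O·s/L.
C = Vt/(Pplat − PEEP) = 560.0 / (28.0 − 14) = 560.0/14.0 = 40.0 mL/cmH2O.
τ = R × C = 8.919 × 0.04 L/cmH2O = 0.3568 s.
t = −τ·ln(1 − 0.94) = −0.3568·ln(0.06) = 1.004 s.

1.00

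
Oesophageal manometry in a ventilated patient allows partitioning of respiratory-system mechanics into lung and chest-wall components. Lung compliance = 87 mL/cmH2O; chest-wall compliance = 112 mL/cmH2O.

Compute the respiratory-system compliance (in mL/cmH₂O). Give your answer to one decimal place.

49.0

Lung and chest wall are elastances in series: 1/Crs = 1/CL + 1/Ccw.
1/Crs = 1/87 + 1/112 = 0.02042.
Crs = 48.972 mL/cmH2O.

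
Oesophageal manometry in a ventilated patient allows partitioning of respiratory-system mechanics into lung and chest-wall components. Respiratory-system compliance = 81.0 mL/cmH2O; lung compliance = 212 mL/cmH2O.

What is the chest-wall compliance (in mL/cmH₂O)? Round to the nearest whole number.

1/Ccw = 1/Crs − 1/CL.
1/Ccw = 1/81.0 − 1/212 = 0.007629.
Ccw = 131.08 mL/cmH2O.

131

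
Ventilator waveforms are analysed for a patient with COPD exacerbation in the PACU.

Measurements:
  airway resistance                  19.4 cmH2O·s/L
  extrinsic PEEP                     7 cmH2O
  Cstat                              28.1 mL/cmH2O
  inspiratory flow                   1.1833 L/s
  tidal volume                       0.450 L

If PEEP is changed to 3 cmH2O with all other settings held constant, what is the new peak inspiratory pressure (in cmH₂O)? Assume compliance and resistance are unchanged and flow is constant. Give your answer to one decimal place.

PIP = Vt/C + R·V̇ + PEEP (constant-flow equation of motion).
Only the baseline term changes: ΔPIP = ΔPEEP = 3 − 7 = -4.0 cmH2O.
Original PIP = 450/28.1 + 19.4×1.1833 + 7 = 45.97 cmH2O; new PIP = 45.97 + (-4.0) = 41.97 cmH2O.

42.0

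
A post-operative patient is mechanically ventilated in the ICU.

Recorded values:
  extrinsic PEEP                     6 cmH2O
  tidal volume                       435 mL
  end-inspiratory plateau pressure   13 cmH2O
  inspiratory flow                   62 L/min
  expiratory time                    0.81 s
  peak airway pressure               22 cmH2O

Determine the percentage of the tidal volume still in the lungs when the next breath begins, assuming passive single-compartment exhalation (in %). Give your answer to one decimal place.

22.4

Flow: 62 L/min ÷ 60 = 1.0333 L/s.
R = (PIP − Pplat)/V̇ = (22 − 13) / 1.0333 = 9.0/1.0333 = 8.71 cmH2O·s/L.
C = Vt/(Pplat − PEEP) = 435.0 / (13 − 6) = 435.0/7.0 = 62.143 mL/cmH2O.
τ = R × C = 8.71 × 0.06214 L/cmH2O = 0.5412 s.
Fraction remaining at end-expiration = e^(−Te/τ) = e^(−0.81/0.5412) = 0.2239 → 22.39%.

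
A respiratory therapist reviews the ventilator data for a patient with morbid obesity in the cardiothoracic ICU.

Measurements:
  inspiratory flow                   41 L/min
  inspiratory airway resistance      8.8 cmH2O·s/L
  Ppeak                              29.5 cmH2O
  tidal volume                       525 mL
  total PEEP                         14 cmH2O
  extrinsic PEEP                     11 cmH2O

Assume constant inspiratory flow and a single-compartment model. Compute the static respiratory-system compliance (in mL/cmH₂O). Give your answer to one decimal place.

Flow: 41 L/min ÷ 60 = 0.6833 L/s.
Total PEEP = 14 cmH2O (set 11 + intrinsic 3); this is the baseline alveolar pressure.
Equation of motion (constant flow): PIP = Vt/C + R·V̇ + PEEP.
Vt/C = PIP − R·V̇ − PEEP = 29.5 − 8.8×0.6833 − 14 = 29.5 − 6.013 − 14 = 9.487 cmH2O.
C = Vt / 9.487 = 525 / 9.487 = 55.339 mL/cmH2O.

55.3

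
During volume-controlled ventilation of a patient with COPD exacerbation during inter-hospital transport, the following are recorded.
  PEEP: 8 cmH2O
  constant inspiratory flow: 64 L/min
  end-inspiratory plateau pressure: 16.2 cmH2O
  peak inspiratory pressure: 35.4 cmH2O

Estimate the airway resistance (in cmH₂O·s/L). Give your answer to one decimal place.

Flow: 64 L/min ÷ 60 = 1.0667 L/s.
Raw = (PIP − Pplat) / flow = (35.4 − 16.2) / 1.0667 = 19.2 / 1.0667 = 17.999 cmH2O·s/L.

18.0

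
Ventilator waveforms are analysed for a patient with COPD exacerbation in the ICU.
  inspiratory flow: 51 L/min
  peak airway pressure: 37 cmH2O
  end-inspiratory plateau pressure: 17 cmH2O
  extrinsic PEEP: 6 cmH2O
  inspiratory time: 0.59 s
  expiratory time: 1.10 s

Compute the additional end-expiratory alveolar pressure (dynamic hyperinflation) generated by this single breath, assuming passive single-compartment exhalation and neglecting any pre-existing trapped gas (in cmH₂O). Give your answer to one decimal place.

3.9

Flow: 51 L/min ÷ 60 = 0.85 L/s.
Vt = flow × Ti = 0.85 L/s × 0.59 s × 1000 mL/L = 501.5 mL.
R = (PIP − Pplat)/V̇ = (37 − 17) / 0.85 = 20.0/0.85 = 23.529 cmH2O·s/L.
C = Vt/(Pplat − PEEP) = 501.5 / (17 − 6) = 501.5/11.0 = 45.591 mL/cmH2O.
τ = R × C = 23.529 × 0.04559 L/cmH2O = 1.073 s.
Fraction remaining = e^(−Te/τ) = e^(−1.10/1.073) = 0.3587; trapped volume = 501.5 × 0.3587 = 179.89 mL.
Additional alveolar pressure from trapping ≈ V_trapped / C = 179.89 / 45.591 = 3.946 cmH2O.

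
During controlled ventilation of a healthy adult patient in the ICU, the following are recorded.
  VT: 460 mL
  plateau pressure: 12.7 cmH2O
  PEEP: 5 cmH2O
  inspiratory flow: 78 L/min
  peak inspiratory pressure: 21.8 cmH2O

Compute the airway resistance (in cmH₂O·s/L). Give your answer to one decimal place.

7.0

Flow: 78 L/min ÷ 60 = 1.3 L/s.
Raw = (PIP − Pplat) / flow = (21.8 − 12.7) / 1.3 = 9.1 / 1.3 = 7.0 cmH2O·s/L.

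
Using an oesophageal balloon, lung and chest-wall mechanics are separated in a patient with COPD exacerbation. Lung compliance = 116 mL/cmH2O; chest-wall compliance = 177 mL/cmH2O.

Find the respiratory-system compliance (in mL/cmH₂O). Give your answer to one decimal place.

Lung and chest wall are elastances in series: 1/Crs = 1/CL + 1/Ccw.
1/Crs = 1/116 + 1/177 = 0.01427.
Crs = 70.077 mL/cmH2O.

70.1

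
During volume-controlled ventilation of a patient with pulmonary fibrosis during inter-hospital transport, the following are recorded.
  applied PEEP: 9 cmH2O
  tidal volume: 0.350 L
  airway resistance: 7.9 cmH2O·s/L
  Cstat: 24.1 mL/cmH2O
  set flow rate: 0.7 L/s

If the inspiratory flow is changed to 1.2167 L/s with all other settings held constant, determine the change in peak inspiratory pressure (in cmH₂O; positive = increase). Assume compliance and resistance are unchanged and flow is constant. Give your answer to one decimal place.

4.1

PIP = Vt/C + R·V̇ + PEEP (constant-flow equation of motion).
Only the resistive term changes: ΔPIP = R × ΔV̇ = 7.9 × (1.2167 − 0.7) = 7.9 × 0.5167 = 4.082 cmH2O.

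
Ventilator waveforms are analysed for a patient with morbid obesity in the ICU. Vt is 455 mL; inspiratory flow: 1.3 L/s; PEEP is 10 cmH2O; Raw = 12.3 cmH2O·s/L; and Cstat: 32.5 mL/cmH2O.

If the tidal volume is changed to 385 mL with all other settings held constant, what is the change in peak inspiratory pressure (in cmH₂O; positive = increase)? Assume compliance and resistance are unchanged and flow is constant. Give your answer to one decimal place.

-2.2

PIP = Vt/C + R·V̇ + PEEP (constant-flow equation of motion).
Only the elastic term changes: ΔPIP = ΔVt / C = (385 − 455) / 32.5 = -2.154 cmH2O.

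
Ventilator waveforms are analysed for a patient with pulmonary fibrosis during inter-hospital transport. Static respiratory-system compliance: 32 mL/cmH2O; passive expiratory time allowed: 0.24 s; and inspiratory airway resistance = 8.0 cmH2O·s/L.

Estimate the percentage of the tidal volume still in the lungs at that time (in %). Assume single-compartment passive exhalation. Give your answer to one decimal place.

39.2

τ = R × C = 8.0 × 32 mL/cmH2O = 8.0 × 0.032 L/cmH2O = 0.256 s.
Passive exhalation: V(t)/V₀ = e^(−t/τ) = e^(−0.24/0.256) = 0.3916.
Fraction remaining = 0.3916 → 39.16%.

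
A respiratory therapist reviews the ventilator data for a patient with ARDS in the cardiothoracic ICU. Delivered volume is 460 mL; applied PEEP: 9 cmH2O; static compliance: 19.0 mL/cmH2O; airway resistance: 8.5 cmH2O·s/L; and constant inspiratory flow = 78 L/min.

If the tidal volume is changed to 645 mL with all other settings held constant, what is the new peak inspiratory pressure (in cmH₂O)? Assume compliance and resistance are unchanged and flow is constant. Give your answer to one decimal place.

Flow: 78 L/min ÷ 60 = 1.3 L/s.
PIP = Vt/C + R·V̇ + PEEP (constant-flow equation of motion).
Only the elastic term changes: ΔPIP = ΔVt / C = (645 − 460) / 19.0 = 9.737 cmH2O.
Original PIP = 460/19.0 + 8.5×1.3 + 9 = 44.261 cmH2O; new PIP = 44.261 + (9.737) = 53.998 cmH2O.

54.0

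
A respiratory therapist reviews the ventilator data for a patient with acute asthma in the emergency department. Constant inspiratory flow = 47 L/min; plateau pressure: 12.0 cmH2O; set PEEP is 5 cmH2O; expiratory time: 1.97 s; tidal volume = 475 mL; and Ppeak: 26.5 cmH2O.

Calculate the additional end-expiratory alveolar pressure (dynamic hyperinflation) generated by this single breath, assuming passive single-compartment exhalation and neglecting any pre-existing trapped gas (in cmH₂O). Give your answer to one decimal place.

Flow: 47 L/min ÷ 60 = 0.7833 L/s.
R = (PIP − Pplat)/V̇ = (26.5 − 12.0) / 0.7833 = 14.5/0.7833 = 18.511 cmH2O·s/L.
C = Vt/(Pplat − PEEP) = 475.0 / (12.0 − 5) = 475.0/7.0 = 67.857 mL/cmH2O.
τ = R × C = 18.511 × 0.06786 L/cmH2O = 1.256 s.
Fraction remaining = e^(−Te/τ) = e^(−1.97/1.256) = 0.2084; trapped volume = 475.0 × 0.2084 = 98.99 mL.
Additional alveolar pressure from trapping ≈ V_trapped / C = 98.99 / 67.857 = 1.459 cmH2O.

1.5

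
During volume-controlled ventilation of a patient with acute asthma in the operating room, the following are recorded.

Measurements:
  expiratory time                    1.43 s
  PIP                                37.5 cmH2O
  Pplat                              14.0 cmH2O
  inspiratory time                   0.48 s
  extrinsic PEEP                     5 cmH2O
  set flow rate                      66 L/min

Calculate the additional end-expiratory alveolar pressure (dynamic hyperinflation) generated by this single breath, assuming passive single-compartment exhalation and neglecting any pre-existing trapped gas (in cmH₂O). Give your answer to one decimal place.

2.9

Flow: 66 L/min ÷ 60 = 1.1 L/s.
Vt = flow × Ti = 1.1 L/s × 0.48 s × 1000 mL/L = 528.0 mL.
R = (PIP − Pplat)/V̇ = (37.5 − 14.0) / 1.1 = 23.5/1.1 = 21.364 cmH2O·s/L.
C = Vt/(Pplat − PEEP) = 528.0 / (14.0 − 5) = 528.0/9.0 = 58.667 mL/cmH2O.
τ = R × C = 21.364 × 0.05867 L/cmH2O = 1.253 s.
Fraction remaining = e^(−Te/τ) = e^(−1.43/1.253) = 0.3194; trapped volume = 528.0 × 0.3194 = 168.64 mL.
Additional alveolar pressure from trapping ≈ V_trapped / C = 168.64 / 58.667 = 2.875 cmH2O.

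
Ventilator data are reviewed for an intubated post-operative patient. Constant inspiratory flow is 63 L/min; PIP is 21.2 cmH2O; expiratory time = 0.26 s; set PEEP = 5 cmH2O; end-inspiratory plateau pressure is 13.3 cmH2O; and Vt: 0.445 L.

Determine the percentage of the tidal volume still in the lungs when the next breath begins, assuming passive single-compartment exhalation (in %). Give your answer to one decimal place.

52.5

Flow: 63 L/min ÷ 60 = 1.05 L/s.
R = (PIP − Pplat)/V̇ = (21.2 − 13.3) / 1.05 = 7.9/1.05 = 7.524 cmH2O·s/L.
C = Vt/(Pplat − PEEP) = 445.0 / (13.3 − 5) = 445.0/8.3 = 53.614 mL/cmH2O.
τ = R × C = 7.524 × 0.05361 L/cmH2O = 0.4034 s.
Fraction remaining at end-expiration = e^(−Te/τ) = e^(−0.26/0.4034) = 0.5249 → 52.49%.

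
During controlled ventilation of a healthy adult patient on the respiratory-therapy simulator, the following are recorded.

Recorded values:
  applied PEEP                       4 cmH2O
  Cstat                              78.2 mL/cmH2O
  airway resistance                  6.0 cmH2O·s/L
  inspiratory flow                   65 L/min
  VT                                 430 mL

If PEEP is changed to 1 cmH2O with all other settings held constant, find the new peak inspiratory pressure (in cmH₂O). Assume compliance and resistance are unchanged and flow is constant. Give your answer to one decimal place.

Flow: 65 L/min ÷ 60 = 1.0833 L/s.
PIP = Vt/C + R·V̇ + PEEP (constant-flow equation of motion).
Only the baseline term changes: ΔPIP = ΔPEEP = 1 − 4 = -3.0 cmH2O.
Original PIP = 430/78.2 + 6.0×1.0833 + 4 = 15.999 cmH2O; new PIP = 15.999 + (-3.0) = 12.999 cmH2O.

13.0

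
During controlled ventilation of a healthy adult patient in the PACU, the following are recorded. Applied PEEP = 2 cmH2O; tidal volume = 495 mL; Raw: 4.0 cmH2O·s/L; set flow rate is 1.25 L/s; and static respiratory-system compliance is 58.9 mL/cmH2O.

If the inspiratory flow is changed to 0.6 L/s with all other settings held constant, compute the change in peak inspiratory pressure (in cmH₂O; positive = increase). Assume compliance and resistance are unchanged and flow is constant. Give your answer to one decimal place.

-2.6

PIP = Vt/C + R·V̇ + PEEP (constant-flow equation of motion).
Only the resistive term changes: ΔPIP = R × ΔV̇ = 4.0 × (0.6 − 1.25) = 4.0 × -0.65 = -2.6 cmH2O.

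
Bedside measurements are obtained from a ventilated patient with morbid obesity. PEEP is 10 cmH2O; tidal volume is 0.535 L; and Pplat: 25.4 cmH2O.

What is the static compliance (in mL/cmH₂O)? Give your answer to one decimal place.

Cstat = Vt / (Pplat − PEEP) = 535 / (25.4 − 10) = 535 / 15.4 = 34.74 mL/cmH2O.

34.7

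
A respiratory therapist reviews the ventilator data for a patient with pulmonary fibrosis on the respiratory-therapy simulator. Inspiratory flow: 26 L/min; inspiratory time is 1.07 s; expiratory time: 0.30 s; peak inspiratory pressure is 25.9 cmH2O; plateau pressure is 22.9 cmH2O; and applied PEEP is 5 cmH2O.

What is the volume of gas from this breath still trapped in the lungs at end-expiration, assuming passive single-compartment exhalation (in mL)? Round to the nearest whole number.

Flow: 26 L/min ÷ 60 = 0.4333 L/s.
Vt = flow × Ti = 0.4333 L/s × 1.07 s × 1000 mL/L = 463.63 mL.
R = (PIP − Pplat)/V̇ = (25.9 − 22.9) / 0.4333 = 3.0/0.4333 = 6.924 cmH2O·s/L.
C = Vt/(Pplat − PEEP) = 463.63 / (22.9 − 5) = 463.63/17.9 = 25.901 mL/cmH2O.
τ = R × C = 6.924 × 0.0259 L/cmH2O = 0.1793 s.
Fraction remaining = e^(−Te/τ) = e^(−0.30/0.1793) = 0.1877.
Trapped volume = 463.63 × 0.1877 = 87.023 mL.

87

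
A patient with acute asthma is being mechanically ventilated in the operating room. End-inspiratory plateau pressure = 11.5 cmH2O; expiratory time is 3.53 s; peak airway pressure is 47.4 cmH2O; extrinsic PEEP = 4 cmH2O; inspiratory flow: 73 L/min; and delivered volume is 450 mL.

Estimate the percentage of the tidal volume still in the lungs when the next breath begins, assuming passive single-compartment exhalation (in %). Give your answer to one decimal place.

13.6

Flow: 73 L/min ÷ 60 = 1.2167 L/s.
R = (PIP − Pplat)/V̇ = (47.4 − 11.5) / 1.2167 = 35.9/1.2167 = 29.506 cmH2O·s/L.
C = Vt/(Pplat − PEEP) = 450.0 / (11.5 − 4) = 450.0/7.5 = 60.0 mL/cmH2O.
τ = R × C = 29.506 × 0.06 L/cmH2O = 1.77 s.
Fraction remaining at end-expiration = e^(−Te/τ) = e^(−3.53/1.77) = 0.1361 → 13.61%.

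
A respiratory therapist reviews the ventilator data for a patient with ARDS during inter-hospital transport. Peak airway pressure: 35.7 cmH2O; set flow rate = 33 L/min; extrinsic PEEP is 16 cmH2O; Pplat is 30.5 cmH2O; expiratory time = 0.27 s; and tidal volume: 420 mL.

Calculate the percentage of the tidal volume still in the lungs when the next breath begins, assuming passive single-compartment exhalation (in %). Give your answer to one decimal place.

Flow: 33 L/min ÷ 60 = 0.55 L/s.
R = (PIP − Pplat)/V̇ = (35.7 − 30.5) / 0.55 = 5.2/0.55 = 9.455 cmH2O·s/L.
C = Vt/(Pplat − PEEP) = 420.0 / (30.5 − 16) = 420.0/14.5 = 28.966 mL/cmH2O.
τ = R × C = 9.455 × 0.02897 L/cmH2O = 0.2739 s.
Fraction remaining at end-expiration = e^(−Te/τ) = e^(−0.27/0.2739) = 0.3732 → 37.32%.

37.3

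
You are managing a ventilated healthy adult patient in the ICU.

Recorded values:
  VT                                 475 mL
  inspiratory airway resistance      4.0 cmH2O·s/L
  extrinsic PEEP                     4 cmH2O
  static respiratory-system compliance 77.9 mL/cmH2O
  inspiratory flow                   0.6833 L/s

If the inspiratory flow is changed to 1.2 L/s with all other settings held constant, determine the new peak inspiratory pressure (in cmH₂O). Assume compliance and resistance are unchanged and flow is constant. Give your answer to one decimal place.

PIP = Vt/C + R·V̇ + PEEP (constant-flow equation of motion).
Only the resistive term changes: ΔPIP = R × ΔV̇ = 4.0 × (1.2 − 0.6833) = 4.0 × 0.5167 = 2.067 cmH2O.
Original PIP = 475/77.9 + 4.0×0.6833 + 4 = 12.831 cmH2O; new PIP = 12.831 + (2.067) = 14.898 cmH2O.

14.9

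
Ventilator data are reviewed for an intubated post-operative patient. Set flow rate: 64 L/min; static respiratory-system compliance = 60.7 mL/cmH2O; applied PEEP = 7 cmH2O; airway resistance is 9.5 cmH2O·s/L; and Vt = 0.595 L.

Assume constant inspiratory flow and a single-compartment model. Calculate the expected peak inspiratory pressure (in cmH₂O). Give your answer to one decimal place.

Flow: 64 L/min ÷ 60 = 1.0667 L/s.
Equation of motion (constant flow): PIP = Vt/C + R·V̇ + PEEP.
PIP = 595/60.7 + 9.5×1.0667 + 7 = 9.802 + 10.134 + 7 = 26.936 cmH2O.

26.9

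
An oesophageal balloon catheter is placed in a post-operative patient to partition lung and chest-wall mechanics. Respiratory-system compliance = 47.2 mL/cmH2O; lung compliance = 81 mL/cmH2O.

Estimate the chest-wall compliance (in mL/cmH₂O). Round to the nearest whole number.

1/Ccw = 1/Crs − 1/CL.
1/Ccw = 1/47.2 − 1/81 = 0.008841.
Ccw = 113.11 mL/cmH2O.

113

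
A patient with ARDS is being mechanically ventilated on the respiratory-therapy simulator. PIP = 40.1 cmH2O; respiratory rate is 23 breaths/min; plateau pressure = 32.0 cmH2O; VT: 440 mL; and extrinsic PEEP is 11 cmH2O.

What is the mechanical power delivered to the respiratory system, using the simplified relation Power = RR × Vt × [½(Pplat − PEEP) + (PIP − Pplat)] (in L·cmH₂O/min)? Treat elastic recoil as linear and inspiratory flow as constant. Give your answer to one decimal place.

188.2

Per-breath work = Vt × [½(Pplat−PEEP) + (PIP−Pplat)] = 0.440 × [0.5×21.0 + 8.1] = 0.440 × 18.6 = 8.184 L·cmH2O.
Power = 23 × 8.184 = 188.23 L·cmH2O/min.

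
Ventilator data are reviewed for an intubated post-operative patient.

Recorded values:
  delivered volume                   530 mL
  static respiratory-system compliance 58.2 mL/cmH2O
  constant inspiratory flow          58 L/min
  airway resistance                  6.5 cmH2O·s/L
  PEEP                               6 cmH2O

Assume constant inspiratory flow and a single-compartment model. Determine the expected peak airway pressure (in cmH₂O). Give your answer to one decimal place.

Flow: 58 L/min ÷ 60 = 0.9667 L/s.
Equation of motion (constant flow): PIP = Vt/C + R·V̇ + PEEP.
PIP = 530/58.2 + 6.5×0.9667 + 6 = 9.107 + 6.284 + 6 = 21.391 cmH2O.

21.4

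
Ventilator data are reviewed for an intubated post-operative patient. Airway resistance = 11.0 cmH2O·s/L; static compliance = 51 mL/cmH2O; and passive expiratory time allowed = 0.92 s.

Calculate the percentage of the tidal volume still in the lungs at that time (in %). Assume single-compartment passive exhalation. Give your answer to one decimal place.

19.4

τ = R × C = 11.0 × 51 mL/cmH2O = 11.0 × 0.051 L/cmH2O = 0.561 s.
Passive exhalation: V(t)/V₀ = e^(−t/τ) = e^(−0.92/0.561) = 0.194.
Fraction remaining = 0.194 → 19.4%.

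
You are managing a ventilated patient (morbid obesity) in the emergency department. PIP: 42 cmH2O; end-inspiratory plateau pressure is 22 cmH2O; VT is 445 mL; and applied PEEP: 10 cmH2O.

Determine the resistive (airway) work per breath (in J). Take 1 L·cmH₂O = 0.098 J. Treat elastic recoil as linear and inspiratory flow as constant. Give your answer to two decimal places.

0.87

With constant inspiratory flow the resistive pressure is constant at PIP − Pplat = 42 − 22 = 20.0 cmH2O, so resistive work = 20.0 × 0.445 = 8.9 L·cmH2O.
× 0.098 J/(L·cmH2O) → 0.8722 J.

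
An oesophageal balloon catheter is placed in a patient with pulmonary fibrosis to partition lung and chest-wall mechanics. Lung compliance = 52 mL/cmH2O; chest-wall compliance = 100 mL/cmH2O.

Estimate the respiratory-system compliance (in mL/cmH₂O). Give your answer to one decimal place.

Lung and chest wall are elastances in series: 1/Crs = 1/CL + 1/Ccw.
1/Crs = 1/52 + 1/100 = 0.02923.
Crs = 34.211 mL/cmH2O.

34.2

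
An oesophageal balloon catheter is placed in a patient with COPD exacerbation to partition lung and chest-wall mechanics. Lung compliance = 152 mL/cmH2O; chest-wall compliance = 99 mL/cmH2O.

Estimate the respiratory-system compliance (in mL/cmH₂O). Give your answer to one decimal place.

Lung and chest wall are elastances in series: 1/Crs = 1/CL + 1/Ccw.
1/Crs = 1/152 + 1/99 = 0.01668.
Crs = 59.952 mL/cmH2O.

60.0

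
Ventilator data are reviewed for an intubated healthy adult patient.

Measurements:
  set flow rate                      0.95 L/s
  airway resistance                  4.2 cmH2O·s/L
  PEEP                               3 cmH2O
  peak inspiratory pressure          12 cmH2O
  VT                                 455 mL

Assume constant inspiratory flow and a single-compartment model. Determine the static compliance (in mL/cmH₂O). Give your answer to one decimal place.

Equation of motion (constant flow): PIP = Vt/C + R·V̇ + PEEP.
Vt/C = PIP − R·V̇ − PEEP = 12 − 4.2×0.95 − 3 = 12 − 3.99 − 3 = 5.01 cmH2O.
C = Vt / 5.01 = 455 / 5.01 = 90.818 mL/cmH2O.

90.8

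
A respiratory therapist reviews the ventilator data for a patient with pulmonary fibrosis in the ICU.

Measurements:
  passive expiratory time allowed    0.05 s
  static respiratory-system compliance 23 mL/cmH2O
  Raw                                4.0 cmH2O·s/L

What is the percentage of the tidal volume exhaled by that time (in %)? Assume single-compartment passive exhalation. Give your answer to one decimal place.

τ = R × C = 4.0 × 23 mL/cmH2O = 4.0 × 0.023 L/cmH2O = 0.092 s.
Passive exhalation: V(t)/V₀ = e^(−t/τ) = e^(−0.05/0.092) = 0.5807.
Fraction exhaled = 1 − 0.5807 = 0.4193 → 41.93%.

41.9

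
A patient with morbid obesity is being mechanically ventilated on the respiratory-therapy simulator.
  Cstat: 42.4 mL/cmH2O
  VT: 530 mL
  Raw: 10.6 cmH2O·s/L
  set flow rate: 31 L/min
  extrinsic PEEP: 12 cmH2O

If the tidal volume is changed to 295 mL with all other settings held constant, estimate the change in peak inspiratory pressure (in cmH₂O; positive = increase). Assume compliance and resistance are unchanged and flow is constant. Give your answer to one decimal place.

PIP = Vt/C + R·V̇ + PEEP (constant-flow equation of motion).
Only the elastic term changes: ΔPIP = ΔVt / C = (295 − 530) / 42.4 = -5.542 cmH2O.

-5.5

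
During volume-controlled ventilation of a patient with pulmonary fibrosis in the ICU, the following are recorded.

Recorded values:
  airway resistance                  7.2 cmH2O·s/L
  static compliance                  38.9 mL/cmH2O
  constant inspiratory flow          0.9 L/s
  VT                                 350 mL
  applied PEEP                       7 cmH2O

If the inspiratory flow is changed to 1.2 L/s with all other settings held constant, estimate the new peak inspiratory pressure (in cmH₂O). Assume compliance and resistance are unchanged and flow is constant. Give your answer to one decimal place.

24.6

PIP = Vt/C + R·V̇ + PEEP (constant-flow equation of motion).
Only the resistive term changes: ΔPIP = R × ΔV̇ = 7.2 × (1.2 − 0.9) = 7.2 × 0.3 = 2.16 cmH2O.
Original PIP = 350/38.9 + 7.2×0.9 + 7 = 22.477 cmH2O; new PIP = 22.477 + (2.16) = 24.637 cmH2O.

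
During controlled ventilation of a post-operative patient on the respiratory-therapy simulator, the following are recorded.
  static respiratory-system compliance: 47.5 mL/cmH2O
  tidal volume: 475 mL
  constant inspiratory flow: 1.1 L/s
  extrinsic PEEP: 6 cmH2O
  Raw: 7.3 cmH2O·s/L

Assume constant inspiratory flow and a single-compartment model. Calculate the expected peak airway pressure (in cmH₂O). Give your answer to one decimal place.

Equation of motion (constant flow): PIP = Vt/C + R·V̇ + PEEP.
PIP = 475/47.5 + 7.3×1.1 + 6 = 10.0 + 8.03 + 6 = 24.03 cmH2O.

24.0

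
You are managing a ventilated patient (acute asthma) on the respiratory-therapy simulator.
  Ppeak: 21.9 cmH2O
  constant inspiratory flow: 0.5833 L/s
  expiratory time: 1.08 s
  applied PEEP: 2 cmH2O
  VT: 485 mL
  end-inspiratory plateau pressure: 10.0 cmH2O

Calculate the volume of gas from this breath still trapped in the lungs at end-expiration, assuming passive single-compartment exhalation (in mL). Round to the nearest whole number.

203

R = (PIP − Pplat)/V̇ = (21.9 − 10.0) / 0.5833 = 11.9/0.5833 = 20.401 cmH2O·s/L.
C = Vt/(Pplat − PEEP) = 485.0 / (10.0 − 2) = 485.0/8.0 = 60.625 mL/cmH2O.
τ = R × C = 20.401 × 0.06063 L/cmH2O = 1.237 s.
Fraction remaining = e^(−Te/τ) = e^(−1.08/1.237) = 0.4177.
Trapped volume = 485.0 × 0.4177 = 202.58 mL.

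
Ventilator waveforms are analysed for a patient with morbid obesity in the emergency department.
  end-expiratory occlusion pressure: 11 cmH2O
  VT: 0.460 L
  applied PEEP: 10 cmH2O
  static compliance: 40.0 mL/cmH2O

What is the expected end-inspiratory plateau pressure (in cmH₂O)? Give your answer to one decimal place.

22.5

End-expiratory occlusion gives total PEEP = 11 cmH2O (intrinsic PEEP = 11 − 10 = 1). Use total PEEP for the elastic gradient.
Pplat = PEEPtotal + Vt / Cstat = 11 + 460 / 40.0 = 11 + 11.5 = 22.5 cmH2O.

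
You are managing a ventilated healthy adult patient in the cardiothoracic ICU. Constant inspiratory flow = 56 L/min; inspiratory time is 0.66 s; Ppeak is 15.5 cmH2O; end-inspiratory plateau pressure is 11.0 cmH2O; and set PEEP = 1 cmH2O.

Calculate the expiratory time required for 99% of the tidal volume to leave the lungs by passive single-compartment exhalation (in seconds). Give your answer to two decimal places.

1.37

Flow: 56 L/min ÷ 60 = 0.9333 L/s.
Vt = flow × Ti = 0.9333 L/s × 0.66 s × 1000 mL/L = 615.98 mL.
R = (PIP − Pplat)/V̇ = (15.5 − 11.0) / 0.9333 = 4.5/0.9333 = 4.822 cmH2O·s/L.
C = Vt/(Pplat − PEEP) = 615.98 / (11.0 − 1) = 615.98/10.0 = 61.598 mL/cmH2O.
τ = R × C = 4.822 × 0.0616 L/cmH2O = 0.297 s.
t = −τ·ln(1 − 0.99) = −0.297·ln(0.01) = 1.368 s.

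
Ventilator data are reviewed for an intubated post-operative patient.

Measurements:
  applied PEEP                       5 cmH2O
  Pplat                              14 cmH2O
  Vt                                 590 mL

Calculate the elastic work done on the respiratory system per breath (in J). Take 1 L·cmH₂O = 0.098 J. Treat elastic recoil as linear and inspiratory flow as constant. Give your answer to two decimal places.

Elastic work ≈ ½ × (Pplat − PEEP) × Vt = 0.5 × (14 − 5) × 0.590 L = 0.5 × 9.0 × 0.590 = 2.655 L·cmH2O.
× 0.098 J/(L·cmH2O) → 0.2602 J.

0.26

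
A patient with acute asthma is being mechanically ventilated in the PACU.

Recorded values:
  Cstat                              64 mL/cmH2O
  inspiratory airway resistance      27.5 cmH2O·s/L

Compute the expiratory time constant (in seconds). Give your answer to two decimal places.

τ = R × C = 27.5 × 64 mL/cmH2O = 27.5 × 0.064 L/cmH2O = 1.76 s.

1.76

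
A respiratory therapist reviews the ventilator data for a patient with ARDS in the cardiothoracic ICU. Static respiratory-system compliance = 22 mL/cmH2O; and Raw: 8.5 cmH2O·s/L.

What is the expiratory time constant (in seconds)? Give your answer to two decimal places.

τ = R × C = 8.5 × 22 mL/cmH2O = 8.5 × 0.022 L/cmH2O = 0.187 s.

0.19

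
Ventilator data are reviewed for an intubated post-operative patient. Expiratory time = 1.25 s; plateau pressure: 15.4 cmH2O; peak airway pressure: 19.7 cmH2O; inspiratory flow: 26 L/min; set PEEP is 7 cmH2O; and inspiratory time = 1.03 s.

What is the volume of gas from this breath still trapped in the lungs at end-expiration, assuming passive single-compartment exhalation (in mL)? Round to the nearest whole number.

42

Flow: 26 L/min ÷ 60 = 0.4333 L/s.
Vt = flow × Ti = 0.4333 L/s × 1.03 s × 1000 mL/L = 446.3 mL.
R = (PIP − Pplat)/V̇ = (19.7 − 15.4) / 0.4333 = 4.3/0.4333 = 9.924 cmH2O·s/L.
C = Vt/(Pplat − PEEP) = 446.3 / (15.4 − 7) = 446.3/8.4 = 53.131 mL/cmH2O.
τ = R × C = 9.924 × 0.05313 L/cmH2O = 0.5273 s.
Fraction remaining = e^(−Te/τ) = e^(−1.25/0.5273) = 0.09343.
Trapped volume = 446.3 × 0.09343 = 41.698 mL.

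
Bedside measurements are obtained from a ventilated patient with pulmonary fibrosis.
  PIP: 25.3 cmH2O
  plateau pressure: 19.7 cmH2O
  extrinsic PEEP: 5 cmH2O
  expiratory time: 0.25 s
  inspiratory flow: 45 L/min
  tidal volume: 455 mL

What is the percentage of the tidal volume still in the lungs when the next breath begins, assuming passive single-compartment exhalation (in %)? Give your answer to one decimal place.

33.9

Flow: 45 L/min ÷ 60 = 0.75 L/s.
R = (PIP − Pplat)/V̇ = (25.3 − 19.7) / 0.75 = 5.6/0.75 = 7.467 cmH2O·s/L.
C = Vt/(Pplat − PEEP) = 455.0 / (19.7 − 5) = 455.0/14.7 = 30.952 mL/cmH2O.
τ = R × C = 7.467 × 0.03095 L/cmH2O = 0.2311 s.
Fraction remaining at end-expiration = e^(−Te/τ) = e^(−0.25/0.2311) = 0.339 → 33.9%.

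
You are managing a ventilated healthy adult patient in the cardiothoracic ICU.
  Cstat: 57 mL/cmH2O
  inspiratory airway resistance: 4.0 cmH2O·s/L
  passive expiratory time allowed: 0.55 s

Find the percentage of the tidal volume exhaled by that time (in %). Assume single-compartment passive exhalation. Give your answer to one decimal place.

91.0

τ = R × C = 4.0 × 57 mL/cmH2O = 4.0 × 0.057 L/cmH2O = 0.228 s.
Passive exhalation: V(t)/V₀ = e^(−t/τ) = e^(−0.55/0.228) = 0.08961.
Fraction exhaled = 1 − 0.08961 = 0.9104 → 91.04%.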